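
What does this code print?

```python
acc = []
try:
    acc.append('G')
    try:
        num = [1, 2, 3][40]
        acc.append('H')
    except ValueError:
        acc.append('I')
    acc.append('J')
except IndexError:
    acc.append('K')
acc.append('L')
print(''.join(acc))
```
GKL

Inner handler doesn't match, propagates to outer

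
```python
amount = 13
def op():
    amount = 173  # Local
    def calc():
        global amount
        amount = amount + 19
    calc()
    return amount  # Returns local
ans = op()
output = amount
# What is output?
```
32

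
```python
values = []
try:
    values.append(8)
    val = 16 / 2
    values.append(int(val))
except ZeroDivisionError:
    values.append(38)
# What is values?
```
[8, 8]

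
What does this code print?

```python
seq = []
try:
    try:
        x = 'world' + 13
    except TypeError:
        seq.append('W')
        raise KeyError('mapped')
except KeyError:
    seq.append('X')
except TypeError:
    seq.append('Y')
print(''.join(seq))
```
WX

New KeyError raised, caught by outer KeyError handler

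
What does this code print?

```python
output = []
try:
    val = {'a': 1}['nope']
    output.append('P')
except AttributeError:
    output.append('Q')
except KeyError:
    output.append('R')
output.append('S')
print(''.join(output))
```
RS

KeyError is caught by its specific handler, not AttributeError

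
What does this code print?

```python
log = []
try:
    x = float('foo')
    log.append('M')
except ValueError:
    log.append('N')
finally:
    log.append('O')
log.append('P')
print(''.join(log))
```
NOP

finally always runs, even after exception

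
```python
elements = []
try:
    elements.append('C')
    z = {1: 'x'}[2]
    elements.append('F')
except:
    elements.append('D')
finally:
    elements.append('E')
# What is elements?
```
['C', 'D', 'E']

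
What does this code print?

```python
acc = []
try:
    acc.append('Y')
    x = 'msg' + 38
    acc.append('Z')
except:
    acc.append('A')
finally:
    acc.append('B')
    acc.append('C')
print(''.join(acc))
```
YABC

Code before exception runs, then except, then all of finally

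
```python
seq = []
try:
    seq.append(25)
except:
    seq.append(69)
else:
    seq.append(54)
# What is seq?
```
[25, 54]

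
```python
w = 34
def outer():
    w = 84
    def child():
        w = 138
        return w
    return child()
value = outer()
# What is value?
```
138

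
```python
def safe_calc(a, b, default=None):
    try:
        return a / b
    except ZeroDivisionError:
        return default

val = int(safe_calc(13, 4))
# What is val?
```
3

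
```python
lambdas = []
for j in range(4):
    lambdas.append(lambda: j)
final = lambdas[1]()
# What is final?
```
3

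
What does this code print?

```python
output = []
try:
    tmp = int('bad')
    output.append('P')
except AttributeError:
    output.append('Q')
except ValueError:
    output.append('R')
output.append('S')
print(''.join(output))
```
RS

ValueError is caught by its specific handler, not AttributeError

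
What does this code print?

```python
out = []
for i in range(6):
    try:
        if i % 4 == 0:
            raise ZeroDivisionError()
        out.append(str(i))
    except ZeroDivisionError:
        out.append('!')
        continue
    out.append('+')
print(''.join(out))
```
!1+2+3+!5+

continue in except skips rest of loop body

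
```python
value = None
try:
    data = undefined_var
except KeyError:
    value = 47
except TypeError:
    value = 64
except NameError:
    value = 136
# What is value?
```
136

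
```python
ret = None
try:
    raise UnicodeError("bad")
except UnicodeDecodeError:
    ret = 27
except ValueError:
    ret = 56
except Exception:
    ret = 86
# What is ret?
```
56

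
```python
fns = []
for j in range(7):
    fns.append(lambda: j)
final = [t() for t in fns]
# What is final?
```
[6, 6, 6, 6, 6, 6, 6]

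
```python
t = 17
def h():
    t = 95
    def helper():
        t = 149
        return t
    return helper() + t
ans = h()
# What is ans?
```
244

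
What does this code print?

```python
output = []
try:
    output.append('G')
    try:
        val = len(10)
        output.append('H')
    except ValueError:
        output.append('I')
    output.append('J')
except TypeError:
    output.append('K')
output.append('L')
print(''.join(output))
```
GKL

Inner handler doesn't match, propagates to outer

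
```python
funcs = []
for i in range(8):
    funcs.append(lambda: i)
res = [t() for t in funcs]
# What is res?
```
[7, 7, 7, 7, 7, 7, 7, 7]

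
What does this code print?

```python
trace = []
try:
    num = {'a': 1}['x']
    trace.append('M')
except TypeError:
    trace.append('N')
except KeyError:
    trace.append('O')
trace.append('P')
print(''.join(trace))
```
OP

KeyError is caught by its specific handler, not TypeError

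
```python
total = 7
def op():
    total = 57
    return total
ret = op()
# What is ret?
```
57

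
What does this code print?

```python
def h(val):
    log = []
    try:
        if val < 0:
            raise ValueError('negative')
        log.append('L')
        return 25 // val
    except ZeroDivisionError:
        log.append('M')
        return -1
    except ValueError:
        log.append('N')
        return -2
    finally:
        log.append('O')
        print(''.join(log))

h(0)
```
LMO

val=0 causes ZeroDivisionError, caught, finally prints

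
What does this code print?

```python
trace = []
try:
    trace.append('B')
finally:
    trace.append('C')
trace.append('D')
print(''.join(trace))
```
BCD

try/finally without except, no exception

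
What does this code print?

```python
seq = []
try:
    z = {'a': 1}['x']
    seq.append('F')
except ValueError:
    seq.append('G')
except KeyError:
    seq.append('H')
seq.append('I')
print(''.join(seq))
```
HI

KeyError is caught by its specific handler, not ValueError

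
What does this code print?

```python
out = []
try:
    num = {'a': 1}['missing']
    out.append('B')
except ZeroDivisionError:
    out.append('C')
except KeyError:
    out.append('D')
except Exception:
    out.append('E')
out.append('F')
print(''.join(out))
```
DF

KeyError matches before generic Exception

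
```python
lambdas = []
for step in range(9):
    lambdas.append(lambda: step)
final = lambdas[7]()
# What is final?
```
8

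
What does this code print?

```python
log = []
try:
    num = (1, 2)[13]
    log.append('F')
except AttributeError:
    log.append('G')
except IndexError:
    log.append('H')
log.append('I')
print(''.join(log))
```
HI

IndexError is caught by its specific handler, not AttributeError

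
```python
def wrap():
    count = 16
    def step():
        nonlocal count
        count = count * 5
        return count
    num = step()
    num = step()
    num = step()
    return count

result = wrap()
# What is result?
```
2000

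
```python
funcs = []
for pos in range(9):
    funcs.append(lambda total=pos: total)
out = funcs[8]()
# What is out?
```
8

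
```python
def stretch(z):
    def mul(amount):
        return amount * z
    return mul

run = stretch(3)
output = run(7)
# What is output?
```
21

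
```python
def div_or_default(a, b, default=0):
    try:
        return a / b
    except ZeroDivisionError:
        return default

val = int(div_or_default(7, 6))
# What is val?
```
1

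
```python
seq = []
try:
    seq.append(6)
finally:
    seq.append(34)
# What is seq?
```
[6, 34]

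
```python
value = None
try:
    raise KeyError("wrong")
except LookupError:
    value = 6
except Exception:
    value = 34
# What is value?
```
6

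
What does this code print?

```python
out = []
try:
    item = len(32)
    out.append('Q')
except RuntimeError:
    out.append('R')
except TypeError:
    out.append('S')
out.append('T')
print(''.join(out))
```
ST

TypeError is caught by its specific handler, not RuntimeError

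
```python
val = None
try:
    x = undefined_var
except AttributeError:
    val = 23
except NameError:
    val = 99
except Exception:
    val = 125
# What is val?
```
99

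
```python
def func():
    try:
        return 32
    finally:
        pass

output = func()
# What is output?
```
32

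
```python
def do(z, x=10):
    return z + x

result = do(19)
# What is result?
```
29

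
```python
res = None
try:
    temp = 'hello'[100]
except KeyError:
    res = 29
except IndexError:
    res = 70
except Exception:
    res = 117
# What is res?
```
70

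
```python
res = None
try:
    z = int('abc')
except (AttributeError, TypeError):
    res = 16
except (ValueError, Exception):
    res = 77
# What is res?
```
77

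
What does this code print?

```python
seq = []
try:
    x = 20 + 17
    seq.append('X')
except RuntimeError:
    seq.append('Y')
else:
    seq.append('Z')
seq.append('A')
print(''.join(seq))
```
XZA

else block runs when no exception occurs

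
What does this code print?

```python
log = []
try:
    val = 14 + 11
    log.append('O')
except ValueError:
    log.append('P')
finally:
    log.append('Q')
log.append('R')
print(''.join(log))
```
OQR

finally runs after normal execution too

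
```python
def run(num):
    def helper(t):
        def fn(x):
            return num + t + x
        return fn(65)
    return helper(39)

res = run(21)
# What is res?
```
125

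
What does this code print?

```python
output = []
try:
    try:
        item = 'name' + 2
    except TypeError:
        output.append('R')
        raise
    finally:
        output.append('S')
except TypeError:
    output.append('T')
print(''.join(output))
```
RST

finally runs before re-raised exception propagates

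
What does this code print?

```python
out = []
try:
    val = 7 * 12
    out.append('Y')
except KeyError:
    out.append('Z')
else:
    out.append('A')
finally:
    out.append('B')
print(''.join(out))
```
YAB

else runs before finally when no exception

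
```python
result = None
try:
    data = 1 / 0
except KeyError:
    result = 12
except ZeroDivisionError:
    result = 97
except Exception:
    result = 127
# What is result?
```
97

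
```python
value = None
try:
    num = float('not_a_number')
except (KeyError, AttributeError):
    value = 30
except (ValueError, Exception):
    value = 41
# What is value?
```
41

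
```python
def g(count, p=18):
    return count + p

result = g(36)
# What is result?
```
54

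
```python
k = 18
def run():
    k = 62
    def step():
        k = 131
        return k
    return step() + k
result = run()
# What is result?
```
193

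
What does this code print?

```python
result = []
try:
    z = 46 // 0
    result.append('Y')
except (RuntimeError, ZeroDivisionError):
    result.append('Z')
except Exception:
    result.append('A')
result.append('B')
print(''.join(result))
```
ZB

ZeroDivisionError matches tuple containing it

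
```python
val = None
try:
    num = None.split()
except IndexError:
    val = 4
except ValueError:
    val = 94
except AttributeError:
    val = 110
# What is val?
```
110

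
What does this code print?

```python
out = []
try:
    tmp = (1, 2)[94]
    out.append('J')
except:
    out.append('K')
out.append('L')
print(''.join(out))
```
KL

Exception raised in try, caught by bare except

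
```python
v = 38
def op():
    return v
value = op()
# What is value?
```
38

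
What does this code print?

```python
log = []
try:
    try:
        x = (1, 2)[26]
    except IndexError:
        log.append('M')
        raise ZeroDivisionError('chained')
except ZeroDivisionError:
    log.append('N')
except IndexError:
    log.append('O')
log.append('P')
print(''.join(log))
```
MNP

ZeroDivisionError raised and caught, original IndexError not re-raised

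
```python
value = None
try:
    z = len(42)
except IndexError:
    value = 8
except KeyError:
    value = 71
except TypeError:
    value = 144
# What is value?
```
144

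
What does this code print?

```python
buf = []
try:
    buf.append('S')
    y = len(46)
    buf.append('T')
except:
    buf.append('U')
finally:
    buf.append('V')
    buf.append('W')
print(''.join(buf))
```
SUVW

Code before exception runs, then except, then all of finally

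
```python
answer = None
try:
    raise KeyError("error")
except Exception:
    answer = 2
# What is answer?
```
2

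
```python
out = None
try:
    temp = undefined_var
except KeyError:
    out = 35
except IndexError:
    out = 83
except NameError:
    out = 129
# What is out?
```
129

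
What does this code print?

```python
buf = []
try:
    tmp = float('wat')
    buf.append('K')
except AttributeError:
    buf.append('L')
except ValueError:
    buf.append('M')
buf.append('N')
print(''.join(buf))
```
MN

ValueError is caught by its specific handler, not AttributeError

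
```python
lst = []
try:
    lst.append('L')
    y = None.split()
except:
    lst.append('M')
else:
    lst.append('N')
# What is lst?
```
['L', 'M']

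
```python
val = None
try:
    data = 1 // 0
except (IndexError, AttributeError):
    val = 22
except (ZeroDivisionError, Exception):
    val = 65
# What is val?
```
65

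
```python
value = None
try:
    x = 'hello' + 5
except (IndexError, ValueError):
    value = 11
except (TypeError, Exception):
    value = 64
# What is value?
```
64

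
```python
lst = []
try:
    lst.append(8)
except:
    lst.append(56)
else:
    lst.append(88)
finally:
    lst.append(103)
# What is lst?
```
[8, 88, 103]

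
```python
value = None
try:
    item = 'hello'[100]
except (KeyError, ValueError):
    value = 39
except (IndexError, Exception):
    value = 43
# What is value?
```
43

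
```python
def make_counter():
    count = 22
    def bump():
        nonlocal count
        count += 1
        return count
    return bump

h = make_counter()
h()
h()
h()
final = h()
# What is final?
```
26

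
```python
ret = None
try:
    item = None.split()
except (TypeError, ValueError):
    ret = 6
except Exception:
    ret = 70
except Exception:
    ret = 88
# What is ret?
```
70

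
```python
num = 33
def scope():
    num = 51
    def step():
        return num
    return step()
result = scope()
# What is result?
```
51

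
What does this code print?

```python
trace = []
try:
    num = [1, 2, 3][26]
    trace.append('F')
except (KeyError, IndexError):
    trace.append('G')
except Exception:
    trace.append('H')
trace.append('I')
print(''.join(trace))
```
GI

IndexError matches tuple containing it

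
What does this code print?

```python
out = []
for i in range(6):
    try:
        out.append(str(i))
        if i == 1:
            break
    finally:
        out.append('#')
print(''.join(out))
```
0#1#

finally runs even when breaking out of loop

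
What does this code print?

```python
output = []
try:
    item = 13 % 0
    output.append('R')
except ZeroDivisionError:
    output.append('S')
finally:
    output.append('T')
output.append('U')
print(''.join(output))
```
STU

finally always runs, even after exception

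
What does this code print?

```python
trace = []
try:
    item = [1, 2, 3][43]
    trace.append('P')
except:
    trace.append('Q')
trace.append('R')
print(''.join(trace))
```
QR

Exception raised in try, caught by bare except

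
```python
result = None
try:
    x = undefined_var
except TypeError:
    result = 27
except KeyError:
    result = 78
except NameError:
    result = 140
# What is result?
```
140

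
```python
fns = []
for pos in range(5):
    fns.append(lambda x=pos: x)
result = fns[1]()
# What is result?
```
1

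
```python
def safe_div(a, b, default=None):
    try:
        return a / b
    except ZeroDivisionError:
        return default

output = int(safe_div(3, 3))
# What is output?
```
1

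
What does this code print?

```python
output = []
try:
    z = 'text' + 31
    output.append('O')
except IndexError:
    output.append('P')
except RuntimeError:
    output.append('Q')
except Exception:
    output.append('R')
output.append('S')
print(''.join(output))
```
RS

TypeError not specifically caught, falls to Exception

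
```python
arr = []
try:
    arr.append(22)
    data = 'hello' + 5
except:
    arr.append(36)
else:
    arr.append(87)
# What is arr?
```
[22, 36]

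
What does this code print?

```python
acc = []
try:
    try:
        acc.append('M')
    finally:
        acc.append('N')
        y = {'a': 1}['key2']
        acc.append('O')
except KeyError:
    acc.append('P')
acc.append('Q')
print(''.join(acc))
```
MNPQ

Exception in inner finally caught by outer except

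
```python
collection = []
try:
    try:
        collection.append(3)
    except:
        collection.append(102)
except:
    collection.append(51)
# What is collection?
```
[3]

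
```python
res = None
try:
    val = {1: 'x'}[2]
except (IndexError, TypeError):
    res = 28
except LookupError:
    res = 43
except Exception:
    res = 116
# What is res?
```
43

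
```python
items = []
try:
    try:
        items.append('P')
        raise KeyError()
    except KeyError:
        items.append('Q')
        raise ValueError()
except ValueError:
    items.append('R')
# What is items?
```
['P', 'Q', 'R']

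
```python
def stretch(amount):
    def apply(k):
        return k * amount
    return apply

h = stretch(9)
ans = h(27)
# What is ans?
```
243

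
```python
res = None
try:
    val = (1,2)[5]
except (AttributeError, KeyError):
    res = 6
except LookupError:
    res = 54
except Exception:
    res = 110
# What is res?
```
54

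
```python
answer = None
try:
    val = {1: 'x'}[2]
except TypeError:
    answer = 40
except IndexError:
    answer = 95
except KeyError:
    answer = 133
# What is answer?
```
133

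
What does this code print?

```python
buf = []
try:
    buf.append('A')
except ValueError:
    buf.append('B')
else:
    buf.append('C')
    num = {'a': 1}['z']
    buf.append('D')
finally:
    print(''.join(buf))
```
AC

Try succeeds, else appends 'C', KeyError in else is uncaught, finally prints before exception propagates ('D' never appended)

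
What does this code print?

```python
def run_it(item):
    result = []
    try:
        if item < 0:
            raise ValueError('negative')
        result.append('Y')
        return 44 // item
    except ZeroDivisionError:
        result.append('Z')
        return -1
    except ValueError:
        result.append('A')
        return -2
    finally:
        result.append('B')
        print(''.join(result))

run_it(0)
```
YZB

item=0 causes ZeroDivisionError, caught, finally prints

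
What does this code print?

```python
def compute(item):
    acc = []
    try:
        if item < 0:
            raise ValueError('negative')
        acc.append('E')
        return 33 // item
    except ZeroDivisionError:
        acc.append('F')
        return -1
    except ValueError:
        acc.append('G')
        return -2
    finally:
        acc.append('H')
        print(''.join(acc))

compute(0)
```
EFH

item=0 causes ZeroDivisionError, caught, finally prints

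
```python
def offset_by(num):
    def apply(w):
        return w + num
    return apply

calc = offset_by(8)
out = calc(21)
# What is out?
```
29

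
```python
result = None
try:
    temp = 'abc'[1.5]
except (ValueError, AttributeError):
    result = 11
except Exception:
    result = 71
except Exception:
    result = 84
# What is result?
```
71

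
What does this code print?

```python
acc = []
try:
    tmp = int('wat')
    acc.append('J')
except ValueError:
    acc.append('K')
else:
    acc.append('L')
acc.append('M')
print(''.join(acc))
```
KM

else block skipped when exception is caught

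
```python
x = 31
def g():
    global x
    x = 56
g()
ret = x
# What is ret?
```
56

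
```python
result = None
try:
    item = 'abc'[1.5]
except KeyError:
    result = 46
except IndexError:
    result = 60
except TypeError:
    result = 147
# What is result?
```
147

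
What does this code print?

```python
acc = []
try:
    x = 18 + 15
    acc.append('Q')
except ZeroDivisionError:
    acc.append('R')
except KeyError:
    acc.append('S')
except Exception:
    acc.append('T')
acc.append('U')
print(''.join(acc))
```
QU

No exception, try block completes normally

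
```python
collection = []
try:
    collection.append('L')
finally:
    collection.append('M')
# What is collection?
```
['L', 'M']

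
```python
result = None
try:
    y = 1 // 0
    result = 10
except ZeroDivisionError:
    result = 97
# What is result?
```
97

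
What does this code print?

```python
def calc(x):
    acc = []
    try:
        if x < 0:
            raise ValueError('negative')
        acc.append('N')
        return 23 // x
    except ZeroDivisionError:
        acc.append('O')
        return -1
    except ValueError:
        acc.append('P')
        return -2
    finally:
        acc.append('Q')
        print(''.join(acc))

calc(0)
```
NOQ

x=0 causes ZeroDivisionError, caught, finally prints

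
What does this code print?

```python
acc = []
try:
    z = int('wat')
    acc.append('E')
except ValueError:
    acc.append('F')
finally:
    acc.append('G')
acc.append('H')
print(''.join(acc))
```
FGH

finally always runs, even after exception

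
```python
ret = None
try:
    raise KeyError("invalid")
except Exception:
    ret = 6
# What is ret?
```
6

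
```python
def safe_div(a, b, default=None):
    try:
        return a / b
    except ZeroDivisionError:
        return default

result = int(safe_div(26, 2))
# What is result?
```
13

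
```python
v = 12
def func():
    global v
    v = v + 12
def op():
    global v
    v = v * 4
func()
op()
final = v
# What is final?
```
96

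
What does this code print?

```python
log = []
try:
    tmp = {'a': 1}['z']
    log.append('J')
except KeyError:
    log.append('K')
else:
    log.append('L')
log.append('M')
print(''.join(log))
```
KM

else block skipped when exception is caught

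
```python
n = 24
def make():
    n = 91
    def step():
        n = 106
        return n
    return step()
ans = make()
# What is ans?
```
106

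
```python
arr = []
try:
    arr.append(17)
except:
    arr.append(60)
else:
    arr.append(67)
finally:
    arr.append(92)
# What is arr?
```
[17, 67, 92]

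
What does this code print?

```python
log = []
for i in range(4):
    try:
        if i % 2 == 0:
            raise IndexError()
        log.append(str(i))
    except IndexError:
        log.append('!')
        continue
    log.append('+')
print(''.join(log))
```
!1+!3+

continue in except skips rest of loop body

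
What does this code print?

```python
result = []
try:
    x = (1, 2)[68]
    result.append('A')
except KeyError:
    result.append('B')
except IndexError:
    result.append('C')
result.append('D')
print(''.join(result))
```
CD

IndexError is caught by its specific handler, not KeyError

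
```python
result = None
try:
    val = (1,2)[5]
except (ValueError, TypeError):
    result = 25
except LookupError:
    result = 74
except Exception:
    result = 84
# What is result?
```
74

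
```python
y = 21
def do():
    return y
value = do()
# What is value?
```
21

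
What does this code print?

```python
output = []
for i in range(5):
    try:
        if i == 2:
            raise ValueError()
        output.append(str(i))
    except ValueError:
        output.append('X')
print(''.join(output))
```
01X34

Exception on i=2 caught, loop continues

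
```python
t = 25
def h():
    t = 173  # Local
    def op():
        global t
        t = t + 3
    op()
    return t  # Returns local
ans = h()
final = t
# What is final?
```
28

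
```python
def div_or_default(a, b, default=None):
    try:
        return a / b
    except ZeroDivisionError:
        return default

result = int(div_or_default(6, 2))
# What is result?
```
3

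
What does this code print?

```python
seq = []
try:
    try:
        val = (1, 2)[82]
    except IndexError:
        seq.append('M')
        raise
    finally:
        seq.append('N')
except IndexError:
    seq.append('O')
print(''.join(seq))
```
MNO

finally runs before re-raised exception propagates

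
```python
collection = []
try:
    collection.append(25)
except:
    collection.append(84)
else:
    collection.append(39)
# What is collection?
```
[25, 39]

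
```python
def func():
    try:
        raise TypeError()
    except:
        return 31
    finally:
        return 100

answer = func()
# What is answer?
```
100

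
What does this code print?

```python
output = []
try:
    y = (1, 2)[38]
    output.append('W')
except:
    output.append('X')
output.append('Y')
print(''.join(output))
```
XY

Exception raised in try, caught by bare except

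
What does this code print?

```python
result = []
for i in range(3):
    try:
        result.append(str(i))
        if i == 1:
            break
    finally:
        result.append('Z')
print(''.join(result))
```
0Z1Z

finally runs even when breaking out of loop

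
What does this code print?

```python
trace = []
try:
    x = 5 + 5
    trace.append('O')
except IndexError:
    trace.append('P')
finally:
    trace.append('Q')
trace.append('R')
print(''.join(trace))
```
OQR

finally runs after normal execution too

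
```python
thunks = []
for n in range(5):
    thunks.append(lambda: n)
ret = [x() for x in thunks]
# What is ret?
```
[4, 4, 4, 4, 4]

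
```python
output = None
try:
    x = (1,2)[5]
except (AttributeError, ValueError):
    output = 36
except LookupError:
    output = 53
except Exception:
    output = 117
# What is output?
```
53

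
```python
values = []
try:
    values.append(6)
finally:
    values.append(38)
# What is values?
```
[6, 38]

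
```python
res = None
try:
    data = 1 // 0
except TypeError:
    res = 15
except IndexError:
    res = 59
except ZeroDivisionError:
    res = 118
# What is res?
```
118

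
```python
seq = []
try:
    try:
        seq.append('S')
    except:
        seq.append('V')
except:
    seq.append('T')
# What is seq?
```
['S']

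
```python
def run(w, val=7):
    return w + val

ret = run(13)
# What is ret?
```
20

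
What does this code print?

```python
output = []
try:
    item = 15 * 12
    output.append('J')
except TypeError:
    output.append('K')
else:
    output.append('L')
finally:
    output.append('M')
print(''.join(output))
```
JLM

else runs before finally when no exception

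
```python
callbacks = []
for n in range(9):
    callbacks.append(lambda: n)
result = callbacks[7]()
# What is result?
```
8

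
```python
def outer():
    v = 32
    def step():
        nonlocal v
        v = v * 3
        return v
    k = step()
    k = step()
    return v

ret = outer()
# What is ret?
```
288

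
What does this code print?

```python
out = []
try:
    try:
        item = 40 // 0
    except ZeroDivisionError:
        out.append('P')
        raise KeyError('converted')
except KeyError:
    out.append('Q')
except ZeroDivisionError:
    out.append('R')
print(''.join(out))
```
PQ

New KeyError raised, caught by outer KeyError handler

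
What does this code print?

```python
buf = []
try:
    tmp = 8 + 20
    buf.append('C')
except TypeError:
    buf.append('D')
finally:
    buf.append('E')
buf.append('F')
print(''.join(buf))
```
CEF

finally runs after normal execution too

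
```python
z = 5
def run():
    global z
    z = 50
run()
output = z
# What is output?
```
50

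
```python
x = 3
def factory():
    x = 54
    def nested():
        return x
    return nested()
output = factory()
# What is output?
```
54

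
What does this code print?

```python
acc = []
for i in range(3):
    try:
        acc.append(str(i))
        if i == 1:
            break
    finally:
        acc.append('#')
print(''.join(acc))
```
0#1#

finally runs even when breaking out of loop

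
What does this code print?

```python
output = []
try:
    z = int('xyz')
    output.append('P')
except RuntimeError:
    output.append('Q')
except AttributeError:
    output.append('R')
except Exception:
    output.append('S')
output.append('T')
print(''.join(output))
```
ST

ValueError not specifically caught, falls to Exception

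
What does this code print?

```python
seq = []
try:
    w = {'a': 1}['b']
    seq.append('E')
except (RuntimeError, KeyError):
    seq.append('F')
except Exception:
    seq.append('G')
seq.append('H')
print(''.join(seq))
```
FH

KeyError matches tuple containing it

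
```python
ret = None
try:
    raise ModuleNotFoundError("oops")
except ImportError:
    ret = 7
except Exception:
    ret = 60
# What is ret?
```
7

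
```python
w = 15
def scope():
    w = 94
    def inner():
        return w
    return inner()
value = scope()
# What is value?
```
94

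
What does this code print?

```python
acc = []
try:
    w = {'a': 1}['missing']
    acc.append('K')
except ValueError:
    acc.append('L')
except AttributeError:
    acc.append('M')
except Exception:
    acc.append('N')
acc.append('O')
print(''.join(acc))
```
NO

KeyError not specifically caught, falls to Exception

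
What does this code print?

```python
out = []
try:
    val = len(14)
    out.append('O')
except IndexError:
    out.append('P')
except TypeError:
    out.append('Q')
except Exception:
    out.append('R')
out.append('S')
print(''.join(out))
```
QS

TypeError matches before generic Exception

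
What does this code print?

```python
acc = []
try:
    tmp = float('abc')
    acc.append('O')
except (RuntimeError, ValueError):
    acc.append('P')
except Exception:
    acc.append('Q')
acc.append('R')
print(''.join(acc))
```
PR

ValueError matches tuple containing it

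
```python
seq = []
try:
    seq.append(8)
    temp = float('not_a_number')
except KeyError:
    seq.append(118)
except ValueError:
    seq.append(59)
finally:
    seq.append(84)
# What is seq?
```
[8, 59, 84]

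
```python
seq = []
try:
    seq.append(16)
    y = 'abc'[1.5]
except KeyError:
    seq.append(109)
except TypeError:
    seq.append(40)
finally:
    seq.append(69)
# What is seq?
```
[16, 40, 69]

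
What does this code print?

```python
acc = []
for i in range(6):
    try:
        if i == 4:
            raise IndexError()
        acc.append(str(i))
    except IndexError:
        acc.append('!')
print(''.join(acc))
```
0123!5

Exception on i=4 caught, loop continues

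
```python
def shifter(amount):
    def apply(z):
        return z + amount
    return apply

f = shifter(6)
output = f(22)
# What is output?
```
28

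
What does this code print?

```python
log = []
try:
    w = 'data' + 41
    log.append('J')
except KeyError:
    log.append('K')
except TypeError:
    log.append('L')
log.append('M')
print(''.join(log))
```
LM

TypeError is caught by its specific handler, not KeyError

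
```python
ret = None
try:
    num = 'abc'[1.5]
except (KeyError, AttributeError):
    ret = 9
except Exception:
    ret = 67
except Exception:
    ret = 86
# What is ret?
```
67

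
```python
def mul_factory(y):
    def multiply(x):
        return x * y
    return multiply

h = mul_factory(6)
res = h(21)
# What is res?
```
126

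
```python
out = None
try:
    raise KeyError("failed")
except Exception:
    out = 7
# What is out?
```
7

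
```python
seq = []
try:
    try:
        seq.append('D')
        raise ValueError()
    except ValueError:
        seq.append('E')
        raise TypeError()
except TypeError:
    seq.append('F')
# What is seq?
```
['D', 'E', 'F']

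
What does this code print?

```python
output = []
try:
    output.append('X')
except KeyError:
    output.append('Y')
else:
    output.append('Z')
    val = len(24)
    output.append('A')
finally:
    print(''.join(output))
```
XZ

Try succeeds, else appends 'Z', TypeError in else is uncaught, finally prints before exception propagates ('A' never appended)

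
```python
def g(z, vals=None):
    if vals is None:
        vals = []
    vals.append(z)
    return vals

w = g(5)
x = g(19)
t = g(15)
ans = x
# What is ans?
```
[19]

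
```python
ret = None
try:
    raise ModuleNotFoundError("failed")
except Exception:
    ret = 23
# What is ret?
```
23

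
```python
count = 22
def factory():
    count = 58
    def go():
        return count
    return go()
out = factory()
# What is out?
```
58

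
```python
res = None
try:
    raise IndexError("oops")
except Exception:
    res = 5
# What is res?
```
5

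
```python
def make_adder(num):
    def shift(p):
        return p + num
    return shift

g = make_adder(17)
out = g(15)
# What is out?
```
32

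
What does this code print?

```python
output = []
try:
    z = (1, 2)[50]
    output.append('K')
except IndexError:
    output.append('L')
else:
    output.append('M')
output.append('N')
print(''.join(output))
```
LN

else block skipped when exception is caught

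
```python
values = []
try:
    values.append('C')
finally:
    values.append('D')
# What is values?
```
['C', 'D']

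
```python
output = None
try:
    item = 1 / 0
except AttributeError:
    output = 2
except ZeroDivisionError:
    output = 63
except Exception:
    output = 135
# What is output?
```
63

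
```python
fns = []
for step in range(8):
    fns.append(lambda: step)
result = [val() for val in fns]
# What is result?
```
[7, 7, 7, 7, 7, 7, 7, 7]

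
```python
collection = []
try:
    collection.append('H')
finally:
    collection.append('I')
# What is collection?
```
['H', 'I']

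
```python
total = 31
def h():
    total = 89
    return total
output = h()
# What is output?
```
89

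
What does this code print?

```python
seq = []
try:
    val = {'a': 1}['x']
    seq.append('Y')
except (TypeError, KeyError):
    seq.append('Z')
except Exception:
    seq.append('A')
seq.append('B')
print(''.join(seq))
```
ZB

KeyError matches tuple containing it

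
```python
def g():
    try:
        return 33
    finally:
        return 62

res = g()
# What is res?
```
62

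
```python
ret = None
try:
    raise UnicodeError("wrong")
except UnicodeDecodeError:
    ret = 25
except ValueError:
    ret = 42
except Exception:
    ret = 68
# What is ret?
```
42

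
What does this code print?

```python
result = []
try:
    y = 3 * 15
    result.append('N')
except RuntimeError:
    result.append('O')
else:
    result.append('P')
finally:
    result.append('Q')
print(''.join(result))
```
NPQ

else runs before finally when no exception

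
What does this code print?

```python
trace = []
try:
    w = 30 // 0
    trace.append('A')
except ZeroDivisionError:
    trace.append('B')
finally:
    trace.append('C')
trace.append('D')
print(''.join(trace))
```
BCD

finally always runs, even after exception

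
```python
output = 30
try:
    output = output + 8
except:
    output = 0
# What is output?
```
38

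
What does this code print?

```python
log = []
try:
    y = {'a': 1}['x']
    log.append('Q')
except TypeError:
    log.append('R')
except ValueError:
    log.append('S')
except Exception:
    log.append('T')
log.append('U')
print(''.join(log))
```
TU

KeyError not specifically caught, falls to Exception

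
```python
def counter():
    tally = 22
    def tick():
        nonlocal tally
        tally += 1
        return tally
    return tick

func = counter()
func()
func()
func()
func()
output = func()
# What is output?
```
27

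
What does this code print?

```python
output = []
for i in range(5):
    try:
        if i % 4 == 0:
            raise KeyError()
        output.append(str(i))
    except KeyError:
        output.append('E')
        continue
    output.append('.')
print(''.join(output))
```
E1.2.3.E

continue in except skips rest of loop body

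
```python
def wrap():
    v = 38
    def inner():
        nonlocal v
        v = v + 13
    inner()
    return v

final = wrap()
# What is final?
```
51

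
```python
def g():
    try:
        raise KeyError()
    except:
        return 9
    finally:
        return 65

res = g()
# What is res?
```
65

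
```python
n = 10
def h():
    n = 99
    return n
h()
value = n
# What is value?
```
10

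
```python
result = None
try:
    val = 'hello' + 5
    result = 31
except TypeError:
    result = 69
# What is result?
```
69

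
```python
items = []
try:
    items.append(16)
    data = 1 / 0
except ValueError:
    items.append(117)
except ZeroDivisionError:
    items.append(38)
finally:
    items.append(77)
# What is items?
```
[16, 38, 77]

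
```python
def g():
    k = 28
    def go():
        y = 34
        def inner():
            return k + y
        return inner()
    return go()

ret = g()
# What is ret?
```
62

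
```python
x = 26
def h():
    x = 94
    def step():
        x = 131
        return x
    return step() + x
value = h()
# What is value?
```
225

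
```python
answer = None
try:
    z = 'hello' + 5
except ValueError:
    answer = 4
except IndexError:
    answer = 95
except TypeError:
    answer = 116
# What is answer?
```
116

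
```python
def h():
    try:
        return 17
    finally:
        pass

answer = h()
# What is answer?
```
17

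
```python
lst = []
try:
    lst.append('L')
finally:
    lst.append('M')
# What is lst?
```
['L', 'M']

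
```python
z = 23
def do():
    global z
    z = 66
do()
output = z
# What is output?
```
66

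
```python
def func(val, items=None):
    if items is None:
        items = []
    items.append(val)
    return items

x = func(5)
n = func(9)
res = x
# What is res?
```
[5]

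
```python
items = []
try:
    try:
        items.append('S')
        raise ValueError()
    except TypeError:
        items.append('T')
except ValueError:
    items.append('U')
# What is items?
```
['S', 'U']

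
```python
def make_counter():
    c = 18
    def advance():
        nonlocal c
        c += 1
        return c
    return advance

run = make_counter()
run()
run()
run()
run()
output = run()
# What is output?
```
23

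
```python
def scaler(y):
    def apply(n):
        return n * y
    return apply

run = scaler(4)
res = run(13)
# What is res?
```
52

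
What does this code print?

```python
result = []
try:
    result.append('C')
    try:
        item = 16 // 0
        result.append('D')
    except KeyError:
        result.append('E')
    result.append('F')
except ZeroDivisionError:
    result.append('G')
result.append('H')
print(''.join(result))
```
CGH

Inner handler doesn't match, propagates to outer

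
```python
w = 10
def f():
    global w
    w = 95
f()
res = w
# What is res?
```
95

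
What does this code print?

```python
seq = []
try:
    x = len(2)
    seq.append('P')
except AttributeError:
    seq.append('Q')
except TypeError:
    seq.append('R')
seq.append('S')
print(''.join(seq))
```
RS

TypeError is caught by its specific handler, not AttributeError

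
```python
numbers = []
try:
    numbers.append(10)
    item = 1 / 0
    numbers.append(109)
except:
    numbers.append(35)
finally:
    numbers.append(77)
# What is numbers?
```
[10, 35, 77]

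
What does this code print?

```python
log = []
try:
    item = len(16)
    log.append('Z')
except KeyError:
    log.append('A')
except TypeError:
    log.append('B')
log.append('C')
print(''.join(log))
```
BC

TypeError is caught by its specific handler, not KeyError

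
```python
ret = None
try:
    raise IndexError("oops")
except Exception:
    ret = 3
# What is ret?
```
3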